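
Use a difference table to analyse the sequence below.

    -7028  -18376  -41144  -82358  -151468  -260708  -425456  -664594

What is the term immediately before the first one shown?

-2138

First differences: -11348, -22768, -41214, -69110, -109240, -164748, -239138
Second differences: -11420, -18446, -27896, -40130, -55508, -74390
Third differences: -7026, -9450, -12234, -15378, -18882
Fourth differences: -2424, -2784, -3144, -3504
Fifth differences: -360, -360, -360
The fifth differences are constant at -360.
Work back: -2424 + 360 = -2064;  -7026 + 2064 = -4962;  -11420 + 4962 = -6458;  -11348 + 6458 = -4890;  -7028 + 4890 = -2138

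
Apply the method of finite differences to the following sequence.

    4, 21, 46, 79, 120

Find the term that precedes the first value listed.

-5

D1: 17, 25, 33, 41
D2: 8, 8, 8
The second differences are constant at 8.
Work back: 17 − 8 = 9;  4 − 9 = -5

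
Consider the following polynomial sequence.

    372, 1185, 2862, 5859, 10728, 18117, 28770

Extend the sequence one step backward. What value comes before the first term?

63

First differences: 813  1677  2997  4869  7389  10653
Second differences: 864  1320  1872  2520  3264
Third differences: 456  552  648  744
Fourth differences: 96  96  96
The fourth differences are constant at 96.
Work back: 456 − 96 = 360;  864 − 360 = 504;  813 − 504 = 309;  372 − 309 = 63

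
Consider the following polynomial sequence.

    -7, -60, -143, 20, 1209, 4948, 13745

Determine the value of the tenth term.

-53  -83  163  1189  3739  8797
-30  246  1026  2550  5058
276  780  1524  2508
504  744  984
240  240
Fifth differences constant at 240.
984 + 240 = 1224;  2508 + 1224 = 3732;  5058 + 3732 = 8790;  8797 + 8790 = 17587;  13745 + 17587 = 31332
1224 + 240 = 1464;  3732 + 1464 = 5196;  8790 + 5196 = 13986;  17587 + 13986 = 31573;  31332 + 31573 = 62905
1464 + 240 = 1704;  5196 + 1704 = 6900;  13986 + 6900 = 20886;  31573 + 20886 = 52459;  62905 + 52459 = 115364

115364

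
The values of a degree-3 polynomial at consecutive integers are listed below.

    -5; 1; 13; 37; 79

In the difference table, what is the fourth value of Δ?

Δ: 6, 12, 24, 42
Δ²: 6, 12, 18
Δ³: 6, 6

42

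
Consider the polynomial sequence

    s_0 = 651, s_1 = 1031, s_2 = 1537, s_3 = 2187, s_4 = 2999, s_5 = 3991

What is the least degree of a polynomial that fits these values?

3

First differences: 380, 506, 650, 812, 992
Second differences: 126, 144, 162, 180
Third differences: 18, 18, 18
The third differences are constant, so the polynomial has degree 3.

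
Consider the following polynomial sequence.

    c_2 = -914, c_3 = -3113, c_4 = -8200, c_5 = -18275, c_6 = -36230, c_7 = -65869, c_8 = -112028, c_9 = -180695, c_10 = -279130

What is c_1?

-175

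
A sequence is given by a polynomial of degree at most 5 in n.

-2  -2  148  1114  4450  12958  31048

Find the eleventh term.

0  150  966  3336  8508  18090
150  816  2370  5172  9582
666  1554  2802  4410
888  1248  1608
360  360
The fifth differences are constant (360).
1608 + 360 = 1968;  4410 + 1968 = 6378;  9582 + 6378 = 15960;  18090 + 15960 = 34050;  31048 + 34050 = 65098
1968 + 360 = 2328;  6378 + 2328 = 8706;  15960 + 8706 = 24666;  34050 + 24666 = 58716;  65098 + 58716 = 123814
2328 + 360 = 2688;  8706 + 2688 = 11394;  24666 + 11394 = 36060;  58716 + 36060 = 94776;  123814 + 94776 = 218590
2688 + 360 = 3048;  11394 + 3048 = 14442;  36060 + 14442 = 50502;  94776 + 50502 = 145278;  218590 + 145278 = 363868

363868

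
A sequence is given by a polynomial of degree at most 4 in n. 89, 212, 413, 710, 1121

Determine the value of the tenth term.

5516

123, 201, 297, 411
78, 96, 114
18, 18
Constant third difference = 18, so extend:
114 + 18 = 132;  411 + 132 = 543;  1121 + 543 = 1664
132 + 18 = 150;  543 + 150 = 693;  1664 + 693 = 2357
150 + 18 = 168;  693 + 168 = 861;  2357 + 861 = 3218
168 + 18 = 186;  861 + 186 = 1047;  3218 + 1047 = 4265
186 + 18 = 204;  1047 + 204 = 1251;  4265 + 1251 = 5516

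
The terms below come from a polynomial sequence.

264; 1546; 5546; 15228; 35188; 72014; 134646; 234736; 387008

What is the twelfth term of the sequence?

1282  4000  9682  19960  36826  62632  100090  152272
2718  5682  10278  16866  25806  37458  52182
2964  4596  6588  8940  11652  14724
1632  1992  2352  2712  3072
360  360  360  360
Fifth differences constant at 360.
3072 + 360 = 3432;  14724 + 3432 = 18156;  52182 + 18156 = 70338;  152272 + 70338 = 222610;  387008 + 222610 = 609618
3432 + 360 = 3792;  18156 + 3792 = 21948;  70338 + 21948 = 92286;  222610 + 92286 = 314896;  609618 + 314896 = 924514
3792 + 360 = 4152;  21948 + 4152 = 26100;  92286 + 26100 = 118386;  314896 + 118386 = 433282;  924514 + 433282 = 1357796

1357796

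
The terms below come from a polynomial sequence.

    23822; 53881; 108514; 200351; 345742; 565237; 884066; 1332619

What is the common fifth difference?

D1: 30059, 54633, 91837, 145391, 219495, 318829, 448553
D2: 24574, 37204, 53554, 74104, 99334, 129724
D3: 12630, 16350, 20550, 25230, 30390
D4: 3720, 4200, 4680, 5160
D5: 480, 480, 480

480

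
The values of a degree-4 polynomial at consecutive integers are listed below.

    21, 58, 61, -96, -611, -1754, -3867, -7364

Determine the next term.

-12731

37, 3, -157, -515, -1143, -2113, -3497
-34, -160, -358, -628, -970, -1384
-126, -198, -270, -342, -414
-72, -72, -72, -72
The fourth differences are constant (-72).
-414 − 72 = -486;  -1384 − 486 = -1870;  -3497 − 1870 = -5367;  -7364 − 5367 = -12731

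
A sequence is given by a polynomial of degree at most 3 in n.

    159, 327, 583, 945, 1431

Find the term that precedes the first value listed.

Δ: 168, 256, 362, 486
Δ²: 88, 106, 124
Δ³: 18, 18
The third differences are constant at 18.
Work back: 88 − 18 = 70;  168 − 70 = 98;  159 − 98 = 61

61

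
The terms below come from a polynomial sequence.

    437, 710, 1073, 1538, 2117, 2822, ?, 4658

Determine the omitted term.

3665

Using the first 6 terms:
273, 363, 465, 579, 705
90, 102, 114, 126
12, 12, 12
Constant third difference = 12.
Extend forward: 126 + 12 = 138;  705 + 138 = 843;  2822 + 843 = 3665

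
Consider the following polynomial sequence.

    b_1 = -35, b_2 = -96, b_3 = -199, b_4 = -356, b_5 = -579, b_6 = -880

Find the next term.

-1271

Δ: -61, -103, -157, -223, -301
Δ²: -42, -54, -66, -78
Δ³: -12, -12, -12
Constant third difference = -12, so extend:
-78 − 12 = -90;  -301 − 90 = -391;  -880 − 391 = -1271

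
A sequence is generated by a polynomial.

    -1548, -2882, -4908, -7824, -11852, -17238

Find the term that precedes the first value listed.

-732

Δ: -1334  -2026  -2916  -4028  -5386
Δ²: -692  -890  -1112  -1358
Δ³: -198  -222  -246
Δ⁴: -24  -24
The fourth differences are constant at -24.
Work back: -198 + 24 = -174;  -692 + 174 = -518;  -1334 + 518 = -816;  -1548 + 816 = -732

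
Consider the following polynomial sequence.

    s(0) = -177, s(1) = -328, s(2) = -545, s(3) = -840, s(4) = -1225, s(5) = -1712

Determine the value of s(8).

-3905

Δ: -151 , -217 , -295 , -385 , -487
Δ²: -66 , -78 , -90 , -102
Δ³: -12 , -12 , -12
Third differences constant at -12.
-102 − 12 = -114;  -487 − 114 = -601;  -1712 − 601 = -2313
-114 − 12 = -126;  -601 − 126 = -727;  -2313 − 727 = -3040
-126 − 12 = -138;  -727 − 138 = -865;  -3040 − 865 = -3905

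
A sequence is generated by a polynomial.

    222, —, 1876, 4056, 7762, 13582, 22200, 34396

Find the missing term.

730

Using the last 6 terms:
First differences: 2180  3706  5820  8618  12196
Second differences: 1526  2114  2798  3578
Third differences: 588  684  780
Fourth differences: 96  96
Constant fourth difference = 96.
Extend backward: 588 − 96 = 492;  1526 − 492 = 1034;  2180 − 1034 = 1146;  1876 − 1146 = 730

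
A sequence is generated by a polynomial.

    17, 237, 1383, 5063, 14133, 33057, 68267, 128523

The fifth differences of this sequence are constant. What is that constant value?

360

First differences: 220, 1146, 3680, 9070, 18924, 35210, 60256
Second differences: 926, 2534, 5390, 9854, 16286, 25046
Third differences: 1608, 2856, 4464, 6432, 8760
Fourth differences: 1248, 1608, 1968, 2328
Fifth differences: 360, 360, 360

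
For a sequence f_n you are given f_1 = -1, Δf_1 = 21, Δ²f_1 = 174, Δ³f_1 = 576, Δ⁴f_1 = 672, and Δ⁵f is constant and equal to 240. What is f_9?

Build the table forward from the leading diagonal:
Δ⁵: 240  240  240  240  240  240  240  240  240
Δ⁴: 672  912  1152  1392  1632  1872  2112  2352  2592
Δ³: 576  1248  2160  3312  4704  6336  8208  10320  12672
Δ²: 174  750  1998  4158  7470  12174  18510  26718  37038
Δ: 21  195  945  2943  7101  14571  26745  45255  71973
f: -1  20  215  1160  4103  11204  25775  52520  97775

97775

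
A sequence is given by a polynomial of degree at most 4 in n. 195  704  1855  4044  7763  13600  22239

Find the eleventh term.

101855

First differences: 509, 1151, 2189, 3719, 5837, 8639
Second differences: 642, 1038, 1530, 2118, 2802
Third differences: 396, 492, 588, 684
Fourth differences: 96, 96, 96
Constant fourth difference = 96, so extend:
684 + 96 = 780;  2802 + 780 = 3582;  8639 + 3582 = 12221;  22239 + 12221 = 34460
780 + 96 = 876;  3582 + 876 = 4458;  12221 + 4458 = 16679;  34460 + 16679 = 51139
876 + 96 = 972;  4458 + 972 = 5430;  16679 + 5430 = 22109;  51139 + 22109 = 73248
972 + 96 = 1068;  5430 + 1068 = 6498;  22109 + 6498 = 28607;  73248 + 28607 = 101855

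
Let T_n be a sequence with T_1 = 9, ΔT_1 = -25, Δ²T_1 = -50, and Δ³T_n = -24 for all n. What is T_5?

-487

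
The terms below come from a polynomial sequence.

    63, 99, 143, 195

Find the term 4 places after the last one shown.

483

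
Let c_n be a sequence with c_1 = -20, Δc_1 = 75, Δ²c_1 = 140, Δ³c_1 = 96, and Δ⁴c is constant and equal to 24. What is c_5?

Build the table forward from the leading diagonal:
Δ⁴: 24  24  24  24  24
Δ³: 96  120  144  168  192
Δ²: 140  236  356  500  668
Δ: 75  215  451  807  1307
c: -20  55  270  721  1528

1528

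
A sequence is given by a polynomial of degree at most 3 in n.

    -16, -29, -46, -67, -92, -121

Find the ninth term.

-232

D1: -13  -17  -21  -25  -29
D2: -4  -4  -4  -4
The second differences are constant (-4).
-29 − 4 = -33;  -121 − 33 = -154
-33 − 4 = -37;  -154 − 37 = -191
-37 − 4 = -41;  -191 − 41 = -232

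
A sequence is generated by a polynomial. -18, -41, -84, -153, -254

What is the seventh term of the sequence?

-576

First differences: -23, -43, -69, -101
Second differences: -20, -26, -32
Third differences: -6, -6
The third differences are constant (-6).
-32 − 6 = -38;  -101 − 38 = -139;  -254 − 139 = -393
-38 − 6 = -44;  -139 − 44 = -183;  -393 − 183 = -576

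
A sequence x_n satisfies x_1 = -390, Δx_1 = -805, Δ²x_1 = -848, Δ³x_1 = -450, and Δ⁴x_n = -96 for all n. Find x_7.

-28380

Build the table forward from the leading diagonal:
Fourth differences: -96, -96, -96, -96, -96, -96, -96
Third differences: -450, -546, -642, -738, -834, -930, -1026
Second differences: -848, -1298, -1844, -2486, -3224, -4058, -4988
First differences: -805, -1653, -2951, -4795, -7281, -10505, -14563
x: -390, -1195, -2848, -5799, -10594, -17875, -28380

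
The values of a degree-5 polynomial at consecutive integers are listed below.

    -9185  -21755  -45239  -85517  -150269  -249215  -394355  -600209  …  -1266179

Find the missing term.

Using the first 8 terms:
-12570, -23484, -40278, -64752, -98946, -145140, -205854
-10914, -16794, -24474, -34194, -46194, -60714
-5880, -7680, -9720, -12000, -14520
-1800, -2040, -2280, -2520
-240, -240, -240
Constant fifth difference = -240.
Extend forward: -2520 − 240 = -2760;  -14520 − 2760 = -17280;  -60714 − 17280 = -77994;  -205854 − 77994 = -283848;  -600209 − 283848 = -884057

-884057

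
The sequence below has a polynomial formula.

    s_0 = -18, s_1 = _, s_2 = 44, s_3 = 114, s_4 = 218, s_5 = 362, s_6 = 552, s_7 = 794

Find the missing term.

Using the last 6 terms:
70, 104, 144, 190, 242
34, 40, 46, 52
6, 6, 6
Constant third difference = 6.
Extend backward: 34 − 6 = 28;  70 − 28 = 42;  44 − 42 = 2

2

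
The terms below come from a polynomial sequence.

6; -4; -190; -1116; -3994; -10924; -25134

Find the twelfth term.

First differences: -10, -186, -926, -2878, -6930, -14210
Second differences: -176, -740, -1952, -4052, -7280
Third differences: -564, -1212, -2100, -3228
Fourth differences: -648, -888, -1128
Fifth differences: -240, -240
The fifth differences are constant (-240).
-1128 − 240 = -1368;  -3228 − 1368 = -4596;  -7280 − 4596 = -11876;  -14210 − 11876 = -26086;  -25134 − 26086 = -51220
-1368 − 240 = -1608;  -4596 − 1608 = -6204;  -11876 − 6204 = -18080;  -26086 − 18080 = -44166;  -51220 − 44166 = -95386
-1608 − 240 = -1848;  -6204 − 1848 = -8052;  -18080 − 8052 = -26132;  -44166 − 26132 = -70298;  -95386 − 70298 = -165684
-1848 − 240 = -2088;  -8052 − 2088 = -10140;  -26132 − 10140 = -36272;  -70298 − 36272 = -106570;  -165684 − 106570 = -272254
-2088 − 240 = -2328;  -10140 − 2328 = -12468;  -36272 − 12468 = -48740;  -106570 − 48740 = -155310;  -272254 − 155310 = -427564

-427564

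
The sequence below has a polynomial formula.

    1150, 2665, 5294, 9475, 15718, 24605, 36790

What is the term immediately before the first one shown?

D1: 1515, 2629, 4181, 6243, 8887, 12185
D2: 1114, 1552, 2062, 2644, 3298
D3: 438, 510, 582, 654
D4: 72, 72, 72
The fourth differences are constant at 72.
Work back: 438 − 72 = 366;  1114 − 366 = 748;  1515 − 748 = 767;  1150 − 767 = 383

383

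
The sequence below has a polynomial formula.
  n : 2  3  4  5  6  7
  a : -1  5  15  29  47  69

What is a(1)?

-3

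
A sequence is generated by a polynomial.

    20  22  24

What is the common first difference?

2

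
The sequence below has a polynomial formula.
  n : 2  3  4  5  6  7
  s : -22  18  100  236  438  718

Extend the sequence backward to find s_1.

-32

First differences: 40  82  136  202  280
Second differences: 42  54  66  78
Third differences: 12  12  12
The third differences are constant at 12.
Work back: 42 − 12 = 30;  40 − 30 = 10;  -22 − 10 = -32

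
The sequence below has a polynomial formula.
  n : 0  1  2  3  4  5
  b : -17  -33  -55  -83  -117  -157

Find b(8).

First differences: -16  -22  -28  -34  -40
Second differences: -6  -6  -6  -6
The second differences are constant (-6).
-40 − 6 = -46;  -157 − 46 = -203
-46 − 6 = -52;  -203 − 52 = -255
-52 − 6 = -58;  -255 − 58 = -313

-313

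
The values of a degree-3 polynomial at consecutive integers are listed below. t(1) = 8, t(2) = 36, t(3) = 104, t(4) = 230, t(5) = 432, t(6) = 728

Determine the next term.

1136

28, 68, 126, 202, 296
40, 58, 76, 94
18, 18, 18
Constant third difference = 18, so extend:
94 + 18 = 112;  296 + 112 = 408;  728 + 408 = 1136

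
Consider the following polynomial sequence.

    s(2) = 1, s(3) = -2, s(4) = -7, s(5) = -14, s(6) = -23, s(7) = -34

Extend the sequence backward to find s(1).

2

-3, -5, -7, -9, -11
-2, -2, -2, -2
The second differences are constant at -2.
Work back: -3 + 2 = -1;  1 + 1 = 2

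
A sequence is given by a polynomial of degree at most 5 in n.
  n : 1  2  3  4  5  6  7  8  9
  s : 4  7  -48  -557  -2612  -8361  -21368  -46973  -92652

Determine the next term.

-168377

Δ: 3, -55, -509, -2055, -5749, -13007, -25605, -45679
Δ²: -58, -454, -1546, -3694, -7258, -12598, -20074
Δ³: -396, -1092, -2148, -3564, -5340, -7476
Δ⁴: -696, -1056, -1416, -1776, -2136
Δ⁵: -360, -360, -360, -360
The fifth differences are constant (-360).
-2136 − 360 = -2496;  -7476 − 2496 = -9972;  -20074 − 9972 = -30046;  -45679 − 30046 = -75725;  -92652 − 75725 = -168377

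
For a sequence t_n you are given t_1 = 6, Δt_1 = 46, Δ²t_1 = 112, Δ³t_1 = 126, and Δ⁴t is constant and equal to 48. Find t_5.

1414

Build the table forward from the leading diagonal:
D4: 48, 48, 48, 48, 48
D3: 126, 174, 222, 270, 318
D2: 112, 238, 412, 634, 904
D1: 46, 158, 396, 808, 1442
t: 6, 52, 210, 606, 1414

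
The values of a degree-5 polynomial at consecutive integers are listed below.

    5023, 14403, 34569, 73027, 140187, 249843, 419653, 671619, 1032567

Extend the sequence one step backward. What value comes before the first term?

9380, 20166, 38458, 67160, 109656, 169810, 251966, 360948
10786, 18292, 28702, 42496, 60154, 82156, 108982
7506, 10410, 13794, 17658, 22002, 26826
2904, 3384, 3864, 4344, 4824
480, 480, 480, 480
The fifth differences are constant at 480.
Work back: 2904 − 480 = 2424;  7506 − 2424 = 5082;  10786 − 5082 = 5704;  9380 − 5704 = 3676;  5023 − 3676 = 1347

1347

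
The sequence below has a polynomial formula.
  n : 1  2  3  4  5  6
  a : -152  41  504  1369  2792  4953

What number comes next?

193, 463, 865, 1423, 2161
270, 402, 558, 738
132, 156, 180
24, 24
Constant fourth difference = 24, so extend:
180 + 24 = 204;  738 + 204 = 942;  2161 + 942 = 3103;  4953 + 3103 = 8056

8056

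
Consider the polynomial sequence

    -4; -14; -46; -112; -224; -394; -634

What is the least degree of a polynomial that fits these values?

3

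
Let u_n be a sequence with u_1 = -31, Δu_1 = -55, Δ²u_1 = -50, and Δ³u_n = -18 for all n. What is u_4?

-364

Build the table forward from the leading diagonal:
D3: -18  -18  -18  -18
D2: -50  -68  -86  -104
D1: -55  -105  -173  -259
u: -31  -86  -191  -364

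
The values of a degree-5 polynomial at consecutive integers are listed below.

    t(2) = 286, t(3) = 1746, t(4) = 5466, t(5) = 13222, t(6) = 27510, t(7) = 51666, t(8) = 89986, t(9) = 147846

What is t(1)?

-90

First differences: 1460  3720  7756  14288  24156  38320  57860
Second differences: 2260  4036  6532  9868  14164  19540
Third differences: 1776  2496  3336  4296  5376
Fourth differences: 720  840  960  1080
Fifth differences: 120  120  120
The fifth differences are constant at 120.
Work back: 720 − 120 = 600;  1776 − 600 = 1176;  2260 − 1176 = 1084;  1460 − 1084 = 376;  286 − 376 = -90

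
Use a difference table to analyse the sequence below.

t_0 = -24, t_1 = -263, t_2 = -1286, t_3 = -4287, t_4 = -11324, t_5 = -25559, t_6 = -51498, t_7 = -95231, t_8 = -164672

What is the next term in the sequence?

-269799

First differences: -239 , -1023 , -3001 , -7037 , -14235 , -25939 , -43733 , -69441
Second differences: -784 , -1978 , -4036 , -7198 , -11704 , -17794 , -25708
Third differences: -1194 , -2058 , -3162 , -4506 , -6090 , -7914
Fourth differences: -864 , -1104 , -1344 , -1584 , -1824
Fifth differences: -240 , -240 , -240 , -240
The fifth differences are constant (-240).
-1824 − 240 = -2064;  -7914 − 2064 = -9978;  -25708 − 9978 = -35686;  -69441 − 35686 = -105127;  -164672 − 105127 = -269799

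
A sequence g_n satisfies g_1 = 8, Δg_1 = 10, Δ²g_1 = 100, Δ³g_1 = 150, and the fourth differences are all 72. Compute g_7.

Build the table forward from the leading diagonal:
Δ⁴: 72, 72, 72, 72, 72, 72, 72
Δ³: 150, 222, 294, 366, 438, 510, 582
Δ²: 100, 250, 472, 766, 1132, 1570, 2080
Δ: 10, 110, 360, 832, 1598, 2730, 4300
g: 8, 18, 128, 488, 1320, 2918, 5648

5648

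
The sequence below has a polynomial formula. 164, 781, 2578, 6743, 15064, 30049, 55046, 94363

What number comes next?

153388

First differences: 617, 1797, 4165, 8321, 14985, 24997, 39317
Second differences: 1180, 2368, 4156, 6664, 10012, 14320
Third differences: 1188, 1788, 2508, 3348, 4308
Fourth differences: 600, 720, 840, 960
Fifth differences: 120, 120, 120
Constant fifth difference = 120, so extend:
960 + 120 = 1080;  4308 + 1080 = 5388;  14320 + 5388 = 19708;  39317 + 19708 = 59025;  94363 + 59025 = 153388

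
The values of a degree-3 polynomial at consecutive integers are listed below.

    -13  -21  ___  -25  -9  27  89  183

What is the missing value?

Using the last 5 terms:
D1: 16  36  62  94
D2: 20  26  32
D3: 6  6
Constant third difference = 6.
Extend backward: 20 − 6 = 14;  16 − 14 = 2;  -25 − 2 = -27

-27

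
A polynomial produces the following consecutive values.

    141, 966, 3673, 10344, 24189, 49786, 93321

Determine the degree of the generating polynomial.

825, 2707, 6671, 13845, 25597, 43535
1882, 3964, 7174, 11752, 17938
2082, 3210, 4578, 6186
1128, 1368, 1608
240, 240
The fifth differences are constant, so the polynomial has degree 5.

5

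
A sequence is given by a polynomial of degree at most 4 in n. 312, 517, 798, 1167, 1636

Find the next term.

2217

Δ: 205 , 281 , 369 , 469
Δ²: 76 , 88 , 100
Δ³: 12 , 12
Third differences constant at 12.
100 + 12 = 112;  469 + 112 = 581;  1636 + 581 = 2217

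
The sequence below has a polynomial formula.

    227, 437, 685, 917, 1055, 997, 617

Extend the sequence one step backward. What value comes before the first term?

85

210, 248, 232, 138, -58, -380
38, -16, -94, -196, -322
-54, -78, -102, -126
-24, -24, -24
The fourth differences are constant at -24.
Work back: -54 + 24 = -30;  38 + 30 = 68;  210 − 68 = 142;  227 − 142 = 85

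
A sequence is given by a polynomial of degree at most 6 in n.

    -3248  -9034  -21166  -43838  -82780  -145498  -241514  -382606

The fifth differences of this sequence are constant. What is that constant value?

D1: -5786, -12132, -22672, -38942, -62718, -96016, -141092
D2: -6346, -10540, -16270, -23776, -33298, -45076
D3: -4194, -5730, -7506, -9522, -11778
D4: -1536, -1776, -2016, -2256
D5: -240, -240, -240

-240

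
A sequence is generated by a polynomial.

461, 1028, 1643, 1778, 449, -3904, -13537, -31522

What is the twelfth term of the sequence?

-283702

First differences: 567 , 615 , 135 , -1329 , -4353 , -9633 , -17985
Second differences: 48 , -480 , -1464 , -3024 , -5280 , -8352
Third differences: -528 , -984 , -1560 , -2256 , -3072
Fourth differences: -456 , -576 , -696 , -816
Fifth differences: -120 , -120 , -120
The fifth differences are constant (-120).
-816 − 120 = -936;  -3072 − 936 = -4008;  -8352 − 4008 = -12360;  -17985 − 12360 = -30345;  -31522 − 30345 = -61867
-936 − 120 = -1056;  -4008 − 1056 = -5064;  -12360 − 5064 = -17424;  -30345 − 17424 = -47769;  -61867 − 47769 = -109636
-1056 − 120 = -1176;  -5064 − 1176 = -6240;  -17424 − 6240 = -23664;  -47769 − 23664 = -71433;  -109636 − 71433 = -181069
-1176 − 120 = -1296;  -6240 − 1296 = -7536;  -23664 − 7536 = -31200;  -71433 − 31200 = -102633;  -181069 − 102633 = -283702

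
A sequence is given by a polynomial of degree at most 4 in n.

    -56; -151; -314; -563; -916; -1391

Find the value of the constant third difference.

Δ: -95, -163, -249, -353, -475
Δ²: -68, -86, -104, -122
Δ³: -18, -18, -18

-18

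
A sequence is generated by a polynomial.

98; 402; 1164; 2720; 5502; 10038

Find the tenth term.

59642

D1: 304 , 762 , 1556 , 2782 , 4536
D2: 458 , 794 , 1226 , 1754
D3: 336 , 432 , 528
D4: 96 , 96
Constant fourth difference = 96, so extend:
528 + 96 = 624;  1754 + 624 = 2378;  4536 + 2378 = 6914;  10038 + 6914 = 16952
624 + 96 = 720;  2378 + 720 = 3098;  6914 + 3098 = 10012;  16952 + 10012 = 26964
720 + 96 = 816;  3098 + 816 = 3914;  10012 + 3914 = 13926;  26964 + 13926 = 40890
816 + 96 = 912;  3914 + 912 = 4826;  13926 + 4826 = 18752;  40890 + 18752 = 59642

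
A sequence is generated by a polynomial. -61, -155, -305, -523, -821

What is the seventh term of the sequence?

-94  -150  -218  -298
-56  -68  -80
-12  -12
Third differences constant at -12.
-80 − 12 = -92;  -298 − 92 = -390;  -821 − 390 = -1211
-92 − 12 = -104;  -390 − 104 = -494;  -1211 − 494 = -1705

-1705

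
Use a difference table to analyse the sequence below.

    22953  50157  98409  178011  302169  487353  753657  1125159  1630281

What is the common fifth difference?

First differences: 27204, 48252, 79602, 124158, 185184, 266304, 371502, 505122
Second differences: 21048, 31350, 44556, 61026, 81120, 105198, 133620
Third differences: 10302, 13206, 16470, 20094, 24078, 28422
Fourth differences: 2904, 3264, 3624, 3984, 4344
Fifth differences: 360, 360, 360, 360

360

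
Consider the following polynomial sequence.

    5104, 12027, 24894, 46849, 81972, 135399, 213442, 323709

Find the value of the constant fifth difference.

Δ: 6923, 12867, 21955, 35123, 53427, 78043, 110267
Δ²: 5944, 9088, 13168, 18304, 24616, 32224
Δ³: 3144, 4080, 5136, 6312, 7608
Δ⁴: 936, 1056, 1176, 1296
Δ⁵: 120, 120, 120

120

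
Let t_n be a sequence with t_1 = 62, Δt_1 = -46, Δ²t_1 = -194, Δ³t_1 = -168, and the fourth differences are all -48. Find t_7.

-7204

Build the table forward from the leading diagonal:
Fourth differences: -48  -48  -48  -48  -48  -48  -48
Third differences: -168  -216  -264  -312  -360  -408  -456
Second differences: -194  -362  -578  -842  -1154  -1514  -1922
First differences: -46  -240  -602  -1180  -2022  -3176  -4690
t: 62  16  -224  -826  -2006  -4028  -7204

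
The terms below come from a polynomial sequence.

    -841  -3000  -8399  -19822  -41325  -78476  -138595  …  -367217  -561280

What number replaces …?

-230994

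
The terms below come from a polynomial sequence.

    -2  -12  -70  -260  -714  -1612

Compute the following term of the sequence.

Δ: -10, -58, -190, -454, -898
Δ²: -48, -132, -264, -444
Δ³: -84, -132, -180
Δ⁴: -48, -48
Constant fourth difference = -48, so extend:
-180 − 48 = -228;  -444 − 228 = -672;  -898 − 672 = -1570;  -1612 − 1570 = -3182

-3182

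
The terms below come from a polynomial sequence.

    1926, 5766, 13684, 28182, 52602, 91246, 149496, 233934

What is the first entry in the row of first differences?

3840

First differences: 3840, 7918, 14498, 24420, 38644, 58250, 84438
Second differences: 4078, 6580, 9922, 14224, 19606, 26188
Third differences: 2502, 3342, 4302, 5382, 6582
Fourth differences: 840, 960, 1080, 1200
Fifth differences: 120, 120, 120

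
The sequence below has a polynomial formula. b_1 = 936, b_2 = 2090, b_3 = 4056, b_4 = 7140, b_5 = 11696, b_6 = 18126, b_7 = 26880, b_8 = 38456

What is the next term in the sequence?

D1: 1154 , 1966 , 3084 , 4556 , 6430 , 8754 , 11576
D2: 812 , 1118 , 1472 , 1874 , 2324 , 2822
D3: 306 , 354 , 402 , 450 , 498
D4: 48 , 48 , 48 , 48
Constant fourth difference = 48, so extend:
498 + 48 = 546;  2822 + 546 = 3368;  11576 + 3368 = 14944;  38456 + 14944 = 53400

53400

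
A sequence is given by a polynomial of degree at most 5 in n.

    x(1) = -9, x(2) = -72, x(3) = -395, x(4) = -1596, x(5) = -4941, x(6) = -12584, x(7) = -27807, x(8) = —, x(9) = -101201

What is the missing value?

-55260

Using the first 7 terms:
Δ: -63  -323  -1201  -3345  -7643  -15223
Δ²: -260  -878  -2144  -4298  -7580
Δ³: -618  -1266  -2154  -3282
Δ⁴: -648  -888  -1128
Δ⁵: -240  -240
Constant fifth difference = -240.
Extend forward: -1128 − 240 = -1368;  -3282 − 1368 = -4650;  -7580 − 4650 = -12230;  -15223 − 12230 = -27453;  -27807 − 27453 = -55260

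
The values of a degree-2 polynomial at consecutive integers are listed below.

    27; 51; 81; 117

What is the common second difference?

First differences: 24, 30, 36
Second differences: 6, 6

6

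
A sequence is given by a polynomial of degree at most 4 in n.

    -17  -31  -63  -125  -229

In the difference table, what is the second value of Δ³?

-12

D1: -14, -32, -62, -104
D2: -18, -30, -42
D3: -12, -12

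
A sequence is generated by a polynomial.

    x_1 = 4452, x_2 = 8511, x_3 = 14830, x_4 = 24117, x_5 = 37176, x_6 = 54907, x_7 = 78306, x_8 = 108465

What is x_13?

405600

Δ: 4059, 6319, 9287, 13059, 17731, 23399, 30159
Δ²: 2260, 2968, 3772, 4672, 5668, 6760
Δ³: 708, 804, 900, 996, 1092
Δ⁴: 96, 96, 96, 96
Fourth differences constant at 96.
1092 + 96 = 1188;  6760 + 1188 = 7948;  30159 + 7948 = 38107;  108465 + 38107 = 146572
1188 + 96 = 1284;  7948 + 1284 = 9232;  38107 + 9232 = 47339;  146572 + 47339 = 193911
1284 + 96 = 1380;  9232 + 1380 = 10612;  47339 + 10612 = 57951;  193911 + 57951 = 251862
1380 + 96 = 1476;  10612 + 1476 = 12088;  57951 + 12088 = 70039;  251862 + 70039 = 321901
1476 + 96 = 1572;  12088 + 1572 = 13660;  70039 + 13660 = 83699;  321901 + 83699 = 405600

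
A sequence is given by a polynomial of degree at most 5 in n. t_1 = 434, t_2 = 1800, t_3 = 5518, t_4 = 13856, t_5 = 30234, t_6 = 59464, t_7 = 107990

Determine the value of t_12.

1366, 3718, 8338, 16378, 29230, 48526
2352, 4620, 8040, 12852, 19296
2268, 3420, 4812, 6444
1152, 1392, 1632
240, 240
Constant fifth difference = 240, so extend:
1632 + 240 = 1872;  6444 + 1872 = 8316;  19296 + 8316 = 27612;  48526 + 27612 = 76138;  107990 + 76138 = 184128
1872 + 240 = 2112;  8316 + 2112 = 10428;  27612 + 10428 = 38040;  76138 + 38040 = 114178;  184128 + 114178 = 298306
2112 + 240 = 2352;  10428 + 2352 = 12780;  38040 + 12780 = 50820;  114178 + 50820 = 164998;  298306 + 164998 = 463304
2352 + 240 = 2592;  12780 + 2592 = 15372;  50820 + 15372 = 66192;  164998 + 66192 = 231190;  463304 + 231190 = 694494
2592 + 240 = 2832;  15372 + 2832 = 18204;  66192 + 18204 = 84396;  231190 + 84396 = 315586;  694494 + 315586 = 1010080

1010080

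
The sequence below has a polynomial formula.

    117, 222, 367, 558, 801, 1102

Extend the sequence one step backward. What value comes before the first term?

46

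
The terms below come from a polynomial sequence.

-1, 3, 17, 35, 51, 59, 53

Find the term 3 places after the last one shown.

-109

4, 14, 18, 16, 8, -6
10, 4, -2, -8, -14
-6, -6, -6, -6
Third differences constant at -6.
-14 − 6 = -20;  -6 − 20 = -26;  53 − 26 = 27
-20 − 6 = -26;  -26 − 26 = -52;  27 − 52 = -25
-26 − 6 = -32;  -52 − 32 = -84;  -25 − 84 = -109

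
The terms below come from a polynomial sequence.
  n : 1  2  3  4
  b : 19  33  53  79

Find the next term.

D1: 14, 20, 26
D2: 6, 6
The second differences are constant (6).
26 + 6 = 32;  79 + 32 = 111

111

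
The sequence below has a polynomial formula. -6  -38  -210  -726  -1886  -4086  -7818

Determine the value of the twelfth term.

Δ: -32 , -172 , -516 , -1160 , -2200 , -3732
Δ²: -140 , -344 , -644 , -1040 , -1532
Δ³: -204 , -300 , -396 , -492
Δ⁴: -96 , -96 , -96
Constant fourth difference = -96, so extend:
-492 − 96 = -588;  -1532 − 588 = -2120;  -3732 − 2120 = -5852;  -7818 − 5852 = -13670
-588 − 96 = -684;  -2120 − 684 = -2804;  -5852 − 2804 = -8656;  -13670 − 8656 = -22326
-684 − 96 = -780;  -2804 − 780 = -3584;  -8656 − 3584 = -12240;  -22326 − 12240 = -34566
-780 − 96 = -876;  -3584 − 876 = -4460;  -12240 − 4460 = -16700;  -34566 − 16700 = -51266
-876 − 96 = -972;  -4460 − 972 = -5432;  -16700 − 5432 = -22132;  -51266 − 22132 = -73398

-73398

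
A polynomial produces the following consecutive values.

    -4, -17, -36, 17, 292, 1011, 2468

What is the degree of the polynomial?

4

D1: -13, -19, 53, 275, 719, 1457
D2: -6, 72, 222, 444, 738
D3: 78, 150, 222, 294
D4: 72, 72, 72
The fourth differences are constant, so the polynomial has degree 4.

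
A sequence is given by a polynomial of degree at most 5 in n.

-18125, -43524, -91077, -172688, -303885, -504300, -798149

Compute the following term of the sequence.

-1214712

-25399, -47553, -81611, -131197, -200415, -293849
-22154, -34058, -49586, -69218, -93434
-11904, -15528, -19632, -24216
-3624, -4104, -4584
-480, -480
Fifth differences constant at -480.
-4584 − 480 = -5064;  -24216 − 5064 = -29280;  -93434 − 29280 = -122714;  -293849 − 122714 = -416563;  -798149 − 416563 = -1214712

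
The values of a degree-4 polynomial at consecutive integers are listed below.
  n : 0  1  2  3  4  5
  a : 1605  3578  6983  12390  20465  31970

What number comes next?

47763

1973, 3405, 5407, 8075, 11505
1432, 2002, 2668, 3430
570, 666, 762
96, 96
The fourth differences are constant (96).
762 + 96 = 858;  3430 + 858 = 4288;  11505 + 4288 = 15793;  31970 + 15793 = 47763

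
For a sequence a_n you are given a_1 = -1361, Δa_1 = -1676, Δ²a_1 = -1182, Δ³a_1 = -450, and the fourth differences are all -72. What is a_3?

Build the table forward from the leading diagonal:
Fourth differences: -72  -72  -72
Third differences: -450  -522  -594
Second differences: -1182  -1632  -2154
First differences: -1676  -2858  -4490
a: -1361  -3037  -5895

-5895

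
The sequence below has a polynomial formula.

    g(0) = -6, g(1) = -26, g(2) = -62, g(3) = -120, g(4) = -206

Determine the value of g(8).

-950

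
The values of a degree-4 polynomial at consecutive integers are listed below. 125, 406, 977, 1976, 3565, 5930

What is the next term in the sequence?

Δ: 281 , 571 , 999 , 1589 , 2365
Δ²: 290 , 428 , 590 , 776
Δ³: 138 , 162 , 186
Δ⁴: 24 , 24
Constant fourth difference = 24, so extend:
186 + 24 = 210;  776 + 210 = 986;  2365 + 986 = 3351;  5930 + 3351 = 9281

9281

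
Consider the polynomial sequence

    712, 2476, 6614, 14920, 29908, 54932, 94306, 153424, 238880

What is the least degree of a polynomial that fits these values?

1764, 4138, 8306, 14988, 25024, 39374, 59118, 85456
2374, 4168, 6682, 10036, 14350, 19744, 26338
1794, 2514, 3354, 4314, 5394, 6594
720, 840, 960, 1080, 1200
120, 120, 120, 120
The fifth differences are constant, so the polynomial has degree 5.

5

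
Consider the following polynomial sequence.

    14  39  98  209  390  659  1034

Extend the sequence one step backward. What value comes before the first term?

Δ: 25, 59, 111, 181, 269, 375
Δ²: 34, 52, 70, 88, 106
Δ³: 18, 18, 18, 18
The third differences are constant at 18.
Work back: 34 − 18 = 16;  25 − 16 = 9;  14 − 9 = 5

5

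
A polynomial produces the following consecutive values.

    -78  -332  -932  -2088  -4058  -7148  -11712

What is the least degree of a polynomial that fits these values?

Δ: -254, -600, -1156, -1970, -3090, -4564
Δ²: -346, -556, -814, -1120, -1474
Δ³: -210, -258, -306, -354
Δ⁴: -48, -48, -48
The fourth differences are constant, so the polynomial has degree 4.

4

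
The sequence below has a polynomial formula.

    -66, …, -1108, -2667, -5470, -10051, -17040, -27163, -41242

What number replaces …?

Using the last 7 terms:
Δ: -1559  -2803  -4581  -6989  -10123  -14079
Δ²: -1244  -1778  -2408  -3134  -3956
Δ³: -534  -630  -726  -822
Δ⁴: -96  -96  -96
Constant fourth difference = -96.
Extend backward: -534 + 96 = -438;  -1244 + 438 = -806;  -1559 + 806 = -753;  -1108 + 753 = -355

-355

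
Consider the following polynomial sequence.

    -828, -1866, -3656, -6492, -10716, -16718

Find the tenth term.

-67986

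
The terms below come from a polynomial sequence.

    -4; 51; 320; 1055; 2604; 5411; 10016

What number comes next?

17055

55, 269, 735, 1549, 2807, 4605
214, 466, 814, 1258, 1798
252, 348, 444, 540
96, 96, 96
Fourth differences constant at 96.
540 + 96 = 636;  1798 + 636 = 2434;  4605 + 2434 = 7039;  10016 + 7039 = 17055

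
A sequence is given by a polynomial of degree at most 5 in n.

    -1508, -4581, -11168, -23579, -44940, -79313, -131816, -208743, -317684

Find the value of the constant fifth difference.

First differences: -3073, -6587, -12411, -21361, -34373, -52503, -76927, -108941
Second differences: -3514, -5824, -8950, -13012, -18130, -24424, -32014
Third differences: -2310, -3126, -4062, -5118, -6294, -7590
Fourth differences: -816, -936, -1056, -1176, -1296
Fifth differences: -120, -120, -120, -120

-120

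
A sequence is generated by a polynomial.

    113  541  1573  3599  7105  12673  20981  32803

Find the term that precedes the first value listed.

428, 1032, 2026, 3506, 5568, 8308, 11822
604, 994, 1480, 2062, 2740, 3514
390, 486, 582, 678, 774
96, 96, 96, 96
The fourth differences are constant at 96.
Work back: 390 − 96 = 294;  604 − 294 = 310;  428 − 310 = 118;  113 − 118 = -5

-5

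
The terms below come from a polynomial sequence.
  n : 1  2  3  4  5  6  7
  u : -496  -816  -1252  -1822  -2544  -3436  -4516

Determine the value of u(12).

-13366

Δ: -320, -436, -570, -722, -892, -1080
Δ²: -116, -134, -152, -170, -188
Δ³: -18, -18, -18, -18
Third differences constant at -18.
-188 − 18 = -206;  -1080 − 206 = -1286;  -4516 − 1286 = -5802
-206 − 18 = -224;  -1286 − 224 = -1510;  -5802 − 1510 = -7312
-224 − 18 = -242;  -1510 − 242 = -1752;  -7312 − 1752 = -9064
-242 − 18 = -260;  -1752 − 260 = -2012;  -9064 − 2012 = -11076
-260 − 18 = -278;  -2012 − 278 = -2290;  -11076 − 2290 = -13366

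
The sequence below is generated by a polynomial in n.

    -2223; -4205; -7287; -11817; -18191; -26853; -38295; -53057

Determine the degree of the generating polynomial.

Δ: -1982, -3082, -4530, -6374, -8662, -11442, -14762
Δ²: -1100, -1448, -1844, -2288, -2780, -3320
Δ³: -348, -396, -444, -492, -540
Δ⁴: -48, -48, -48, -48
The fourth differences are constant, so the polynomial has degree 4.

4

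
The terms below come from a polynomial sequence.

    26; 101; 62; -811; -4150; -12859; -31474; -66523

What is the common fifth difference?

-360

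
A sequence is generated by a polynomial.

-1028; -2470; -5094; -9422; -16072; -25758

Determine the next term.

-39290

First differences: -1442  -2624  -4328  -6650  -9686
Second differences: -1182  -1704  -2322  -3036
Third differences: -522  -618  -714
Fourth differences: -96  -96
The fourth differences are constant (-96).
-714 − 96 = -810;  -3036 − 810 = -3846;  -9686 − 3846 = -13532;  -25758 − 13532 = -39290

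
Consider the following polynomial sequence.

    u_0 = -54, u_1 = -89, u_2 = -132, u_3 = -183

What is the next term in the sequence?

-242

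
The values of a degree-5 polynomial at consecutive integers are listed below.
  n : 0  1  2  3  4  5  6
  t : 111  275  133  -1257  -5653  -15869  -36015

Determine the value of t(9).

-221613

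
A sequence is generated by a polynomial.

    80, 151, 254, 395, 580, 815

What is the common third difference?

First differences: 71, 103, 141, 185, 235
Second differences: 32, 38, 44, 50
Third differences: 6, 6, 6

6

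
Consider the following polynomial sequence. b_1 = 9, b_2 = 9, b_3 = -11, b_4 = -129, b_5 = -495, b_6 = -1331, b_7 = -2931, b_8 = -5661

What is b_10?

-16335

D1: 0, -20, -118, -366, -836, -1600, -2730
D2: -20, -98, -248, -470, -764, -1130
D3: -78, -150, -222, -294, -366
D4: -72, -72, -72, -72
Fourth differences constant at -72.
-366 − 72 = -438;  -1130 − 438 = -1568;  -2730 − 1568 = -4298;  -5661 − 4298 = -9959
-438 − 72 = -510;  -1568 − 510 = -2078;  -4298 − 2078 = -6376;  -9959 − 6376 = -16335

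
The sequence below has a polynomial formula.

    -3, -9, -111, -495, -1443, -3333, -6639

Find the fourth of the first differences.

D1: -6, -102, -384, -948, -1890, -3306
D2: -96, -282, -564, -942, -1416
D3: -186, -282, -378, -474
D4: -96, -96, -96

-948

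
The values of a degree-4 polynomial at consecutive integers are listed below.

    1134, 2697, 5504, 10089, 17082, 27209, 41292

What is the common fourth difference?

96

First differences: 1563, 2807, 4585, 6993, 10127, 14083
Second differences: 1244, 1778, 2408, 3134, 3956
Third differences: 534, 630, 726, 822
Fourth differences: 96, 96, 96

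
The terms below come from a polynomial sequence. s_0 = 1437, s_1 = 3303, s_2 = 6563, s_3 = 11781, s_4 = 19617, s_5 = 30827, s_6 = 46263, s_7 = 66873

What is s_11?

223373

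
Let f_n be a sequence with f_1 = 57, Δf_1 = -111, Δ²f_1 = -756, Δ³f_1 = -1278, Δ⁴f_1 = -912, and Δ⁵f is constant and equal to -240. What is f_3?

Build the table forward from the leading diagonal:
D5: -240, -240, -240
D4: -912, -1152, -1392
D3: -1278, -2190, -3342
D2: -756, -2034, -4224
D1: -111, -867, -2901
f: 57, -54, -921

-921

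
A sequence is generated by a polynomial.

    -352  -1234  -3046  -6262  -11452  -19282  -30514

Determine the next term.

-882, -1812, -3216, -5190, -7830, -11232
-930, -1404, -1974, -2640, -3402
-474, -570, -666, -762
-96, -96, -96
Constant fourth difference = -96, so extend:
-762 − 96 = -858;  -3402 − 858 = -4260;  -11232 − 4260 = -15492;  -30514 − 15492 = -46006

-46006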